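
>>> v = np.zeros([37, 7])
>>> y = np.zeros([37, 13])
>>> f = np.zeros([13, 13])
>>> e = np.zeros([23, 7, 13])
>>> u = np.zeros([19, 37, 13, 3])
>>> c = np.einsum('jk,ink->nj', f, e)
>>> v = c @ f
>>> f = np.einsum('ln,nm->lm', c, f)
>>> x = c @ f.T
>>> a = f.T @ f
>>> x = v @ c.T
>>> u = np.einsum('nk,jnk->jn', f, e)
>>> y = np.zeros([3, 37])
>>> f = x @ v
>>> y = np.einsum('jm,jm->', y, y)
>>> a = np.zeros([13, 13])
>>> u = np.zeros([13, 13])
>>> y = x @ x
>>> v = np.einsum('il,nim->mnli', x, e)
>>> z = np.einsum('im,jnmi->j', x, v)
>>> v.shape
(13, 23, 7, 7)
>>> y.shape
(7, 7)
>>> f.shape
(7, 13)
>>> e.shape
(23, 7, 13)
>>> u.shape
(13, 13)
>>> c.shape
(7, 13)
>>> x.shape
(7, 7)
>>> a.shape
(13, 13)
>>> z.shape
(13,)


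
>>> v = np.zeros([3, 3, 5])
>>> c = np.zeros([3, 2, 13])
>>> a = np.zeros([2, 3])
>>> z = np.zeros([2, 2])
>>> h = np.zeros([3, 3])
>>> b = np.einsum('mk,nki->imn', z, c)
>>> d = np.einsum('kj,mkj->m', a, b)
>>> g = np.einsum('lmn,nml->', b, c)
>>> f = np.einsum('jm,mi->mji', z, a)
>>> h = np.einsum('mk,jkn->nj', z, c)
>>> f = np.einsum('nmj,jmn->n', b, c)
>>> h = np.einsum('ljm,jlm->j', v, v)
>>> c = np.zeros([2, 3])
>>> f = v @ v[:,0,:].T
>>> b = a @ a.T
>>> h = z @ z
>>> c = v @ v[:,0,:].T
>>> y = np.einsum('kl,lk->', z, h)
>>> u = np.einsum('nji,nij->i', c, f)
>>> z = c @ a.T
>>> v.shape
(3, 3, 5)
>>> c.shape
(3, 3, 3)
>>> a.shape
(2, 3)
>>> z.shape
(3, 3, 2)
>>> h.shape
(2, 2)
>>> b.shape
(2, 2)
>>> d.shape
(13,)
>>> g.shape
()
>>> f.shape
(3, 3, 3)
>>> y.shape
()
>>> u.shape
(3,)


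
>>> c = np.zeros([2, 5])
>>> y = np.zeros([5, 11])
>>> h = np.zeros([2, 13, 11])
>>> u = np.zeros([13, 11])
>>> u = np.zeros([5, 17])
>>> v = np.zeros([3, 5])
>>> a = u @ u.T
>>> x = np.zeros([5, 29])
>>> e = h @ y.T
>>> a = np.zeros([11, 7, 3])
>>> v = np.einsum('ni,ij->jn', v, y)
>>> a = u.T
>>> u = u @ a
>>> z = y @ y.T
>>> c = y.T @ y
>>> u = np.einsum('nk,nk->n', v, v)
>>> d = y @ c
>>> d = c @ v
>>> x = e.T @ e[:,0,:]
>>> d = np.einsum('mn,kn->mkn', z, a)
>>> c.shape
(11, 11)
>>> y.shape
(5, 11)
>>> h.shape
(2, 13, 11)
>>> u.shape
(11,)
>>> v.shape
(11, 3)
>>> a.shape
(17, 5)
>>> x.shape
(5, 13, 5)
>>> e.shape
(2, 13, 5)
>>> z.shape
(5, 5)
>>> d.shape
(5, 17, 5)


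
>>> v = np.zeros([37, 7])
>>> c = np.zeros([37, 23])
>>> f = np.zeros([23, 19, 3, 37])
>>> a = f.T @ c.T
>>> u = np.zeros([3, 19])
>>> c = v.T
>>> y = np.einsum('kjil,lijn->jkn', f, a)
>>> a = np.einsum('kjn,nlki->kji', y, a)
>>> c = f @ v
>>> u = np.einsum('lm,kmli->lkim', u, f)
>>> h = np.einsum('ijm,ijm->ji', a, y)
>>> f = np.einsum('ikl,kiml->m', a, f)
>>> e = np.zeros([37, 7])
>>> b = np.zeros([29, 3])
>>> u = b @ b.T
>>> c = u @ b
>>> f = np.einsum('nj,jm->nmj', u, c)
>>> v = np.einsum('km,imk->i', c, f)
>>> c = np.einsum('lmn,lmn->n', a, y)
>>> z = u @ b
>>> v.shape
(29,)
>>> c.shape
(37,)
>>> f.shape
(29, 3, 29)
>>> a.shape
(19, 23, 37)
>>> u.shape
(29, 29)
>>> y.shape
(19, 23, 37)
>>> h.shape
(23, 19)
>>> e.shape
(37, 7)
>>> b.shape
(29, 3)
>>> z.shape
(29, 3)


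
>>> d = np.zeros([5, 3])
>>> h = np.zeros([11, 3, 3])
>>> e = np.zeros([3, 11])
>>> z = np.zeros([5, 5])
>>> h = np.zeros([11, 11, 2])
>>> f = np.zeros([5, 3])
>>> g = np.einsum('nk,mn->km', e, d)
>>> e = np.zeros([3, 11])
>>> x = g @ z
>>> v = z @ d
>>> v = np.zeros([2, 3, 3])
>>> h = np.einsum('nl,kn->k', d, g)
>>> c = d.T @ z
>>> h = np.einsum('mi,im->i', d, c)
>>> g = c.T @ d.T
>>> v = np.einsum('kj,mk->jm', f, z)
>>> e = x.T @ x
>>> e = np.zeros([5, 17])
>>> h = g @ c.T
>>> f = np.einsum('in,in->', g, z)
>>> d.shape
(5, 3)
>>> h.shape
(5, 3)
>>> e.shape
(5, 17)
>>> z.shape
(5, 5)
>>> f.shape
()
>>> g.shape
(5, 5)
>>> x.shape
(11, 5)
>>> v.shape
(3, 5)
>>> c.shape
(3, 5)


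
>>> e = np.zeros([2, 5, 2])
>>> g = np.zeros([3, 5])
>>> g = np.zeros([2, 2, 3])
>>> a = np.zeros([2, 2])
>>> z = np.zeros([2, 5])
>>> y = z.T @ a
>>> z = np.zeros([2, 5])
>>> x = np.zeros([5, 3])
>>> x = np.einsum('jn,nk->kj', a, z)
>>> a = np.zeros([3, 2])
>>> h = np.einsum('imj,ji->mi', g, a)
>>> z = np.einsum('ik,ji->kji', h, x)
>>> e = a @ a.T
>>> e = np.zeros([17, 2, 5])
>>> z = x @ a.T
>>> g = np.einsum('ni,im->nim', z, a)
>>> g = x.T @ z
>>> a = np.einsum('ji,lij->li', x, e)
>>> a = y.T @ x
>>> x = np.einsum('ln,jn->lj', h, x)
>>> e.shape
(17, 2, 5)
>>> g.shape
(2, 3)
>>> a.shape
(2, 2)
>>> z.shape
(5, 3)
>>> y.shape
(5, 2)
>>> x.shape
(2, 5)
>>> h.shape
(2, 2)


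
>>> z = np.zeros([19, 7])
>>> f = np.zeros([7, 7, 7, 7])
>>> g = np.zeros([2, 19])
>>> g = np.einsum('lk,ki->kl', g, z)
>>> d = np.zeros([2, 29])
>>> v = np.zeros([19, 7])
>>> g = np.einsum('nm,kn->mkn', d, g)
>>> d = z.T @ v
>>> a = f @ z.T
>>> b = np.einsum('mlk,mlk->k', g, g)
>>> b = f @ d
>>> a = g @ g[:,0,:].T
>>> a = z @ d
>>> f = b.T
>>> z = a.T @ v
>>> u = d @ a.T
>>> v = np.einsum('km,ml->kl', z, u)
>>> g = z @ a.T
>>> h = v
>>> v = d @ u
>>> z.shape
(7, 7)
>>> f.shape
(7, 7, 7, 7)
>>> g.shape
(7, 19)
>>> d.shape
(7, 7)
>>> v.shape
(7, 19)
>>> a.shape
(19, 7)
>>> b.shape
(7, 7, 7, 7)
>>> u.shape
(7, 19)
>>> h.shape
(7, 19)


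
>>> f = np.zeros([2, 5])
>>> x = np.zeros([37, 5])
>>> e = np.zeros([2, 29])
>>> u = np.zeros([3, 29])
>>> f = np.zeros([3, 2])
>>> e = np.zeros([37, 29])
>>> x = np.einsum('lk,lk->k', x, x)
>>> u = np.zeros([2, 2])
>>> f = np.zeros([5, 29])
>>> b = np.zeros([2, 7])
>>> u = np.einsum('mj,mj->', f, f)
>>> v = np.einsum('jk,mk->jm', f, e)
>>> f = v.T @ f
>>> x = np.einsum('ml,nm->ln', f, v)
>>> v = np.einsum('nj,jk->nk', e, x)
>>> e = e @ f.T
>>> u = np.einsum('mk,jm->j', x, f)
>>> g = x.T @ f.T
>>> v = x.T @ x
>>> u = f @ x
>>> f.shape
(37, 29)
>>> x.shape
(29, 5)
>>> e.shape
(37, 37)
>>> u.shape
(37, 5)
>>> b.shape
(2, 7)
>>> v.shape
(5, 5)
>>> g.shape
(5, 37)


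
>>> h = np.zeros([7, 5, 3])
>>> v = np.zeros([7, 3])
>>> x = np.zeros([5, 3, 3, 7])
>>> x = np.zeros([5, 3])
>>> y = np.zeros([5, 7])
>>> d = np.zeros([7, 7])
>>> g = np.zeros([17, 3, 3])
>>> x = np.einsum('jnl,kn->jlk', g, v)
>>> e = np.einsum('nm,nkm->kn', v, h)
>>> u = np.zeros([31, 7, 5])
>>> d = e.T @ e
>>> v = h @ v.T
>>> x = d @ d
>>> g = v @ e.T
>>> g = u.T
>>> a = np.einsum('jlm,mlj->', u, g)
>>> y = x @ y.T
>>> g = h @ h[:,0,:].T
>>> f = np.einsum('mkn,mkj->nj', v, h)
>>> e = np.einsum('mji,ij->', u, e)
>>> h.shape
(7, 5, 3)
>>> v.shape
(7, 5, 7)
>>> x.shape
(7, 7)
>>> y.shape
(7, 5)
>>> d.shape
(7, 7)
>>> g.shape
(7, 5, 7)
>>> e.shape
()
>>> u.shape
(31, 7, 5)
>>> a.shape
()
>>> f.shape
(7, 3)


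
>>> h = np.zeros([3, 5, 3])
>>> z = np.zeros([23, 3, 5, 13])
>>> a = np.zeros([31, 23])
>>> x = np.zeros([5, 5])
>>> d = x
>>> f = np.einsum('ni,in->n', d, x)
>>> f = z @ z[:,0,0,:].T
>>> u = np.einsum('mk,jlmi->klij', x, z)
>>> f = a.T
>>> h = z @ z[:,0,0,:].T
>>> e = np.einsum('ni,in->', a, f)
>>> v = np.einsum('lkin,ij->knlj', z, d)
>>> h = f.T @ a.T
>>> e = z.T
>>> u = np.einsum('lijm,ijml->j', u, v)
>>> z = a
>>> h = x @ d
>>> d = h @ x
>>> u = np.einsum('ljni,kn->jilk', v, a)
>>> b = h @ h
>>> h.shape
(5, 5)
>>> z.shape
(31, 23)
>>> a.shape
(31, 23)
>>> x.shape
(5, 5)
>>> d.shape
(5, 5)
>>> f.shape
(23, 31)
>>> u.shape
(13, 5, 3, 31)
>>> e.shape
(13, 5, 3, 23)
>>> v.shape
(3, 13, 23, 5)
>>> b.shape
(5, 5)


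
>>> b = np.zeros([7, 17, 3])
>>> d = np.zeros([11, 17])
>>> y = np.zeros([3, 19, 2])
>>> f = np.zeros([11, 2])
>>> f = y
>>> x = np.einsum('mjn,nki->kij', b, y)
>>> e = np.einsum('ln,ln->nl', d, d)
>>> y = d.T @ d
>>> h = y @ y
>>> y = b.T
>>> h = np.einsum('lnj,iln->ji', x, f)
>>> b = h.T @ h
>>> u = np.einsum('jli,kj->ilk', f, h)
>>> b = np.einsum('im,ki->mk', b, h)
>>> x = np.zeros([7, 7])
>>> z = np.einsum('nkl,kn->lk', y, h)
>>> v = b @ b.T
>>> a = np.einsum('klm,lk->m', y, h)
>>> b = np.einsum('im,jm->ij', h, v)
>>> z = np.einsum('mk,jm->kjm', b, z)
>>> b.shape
(17, 3)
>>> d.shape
(11, 17)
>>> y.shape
(3, 17, 7)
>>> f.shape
(3, 19, 2)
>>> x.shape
(7, 7)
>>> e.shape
(17, 11)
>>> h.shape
(17, 3)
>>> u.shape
(2, 19, 17)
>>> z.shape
(3, 7, 17)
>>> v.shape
(3, 3)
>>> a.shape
(7,)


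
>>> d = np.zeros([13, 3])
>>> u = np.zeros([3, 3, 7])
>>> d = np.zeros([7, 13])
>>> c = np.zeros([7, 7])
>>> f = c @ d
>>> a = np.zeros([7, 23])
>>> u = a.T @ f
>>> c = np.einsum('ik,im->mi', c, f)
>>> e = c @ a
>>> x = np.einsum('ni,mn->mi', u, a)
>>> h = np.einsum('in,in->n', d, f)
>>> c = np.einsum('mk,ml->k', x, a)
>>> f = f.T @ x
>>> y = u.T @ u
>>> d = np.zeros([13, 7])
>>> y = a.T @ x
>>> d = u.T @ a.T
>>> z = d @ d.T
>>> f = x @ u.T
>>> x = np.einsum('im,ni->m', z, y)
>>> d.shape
(13, 7)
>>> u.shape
(23, 13)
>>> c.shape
(13,)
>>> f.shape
(7, 23)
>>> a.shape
(7, 23)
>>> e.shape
(13, 23)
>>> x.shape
(13,)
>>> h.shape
(13,)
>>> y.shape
(23, 13)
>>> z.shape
(13, 13)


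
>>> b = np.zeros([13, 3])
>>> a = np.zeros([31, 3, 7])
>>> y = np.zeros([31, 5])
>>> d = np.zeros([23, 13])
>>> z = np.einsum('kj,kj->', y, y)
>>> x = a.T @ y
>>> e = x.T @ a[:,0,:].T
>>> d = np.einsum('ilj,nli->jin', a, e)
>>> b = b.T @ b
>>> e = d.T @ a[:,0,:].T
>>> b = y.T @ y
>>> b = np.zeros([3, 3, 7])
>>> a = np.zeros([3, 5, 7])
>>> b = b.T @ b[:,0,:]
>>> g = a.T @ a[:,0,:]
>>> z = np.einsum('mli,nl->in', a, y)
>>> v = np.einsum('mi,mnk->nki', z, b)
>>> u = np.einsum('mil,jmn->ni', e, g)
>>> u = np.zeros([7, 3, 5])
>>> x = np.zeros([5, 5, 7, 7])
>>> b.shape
(7, 3, 7)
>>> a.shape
(3, 5, 7)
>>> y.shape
(31, 5)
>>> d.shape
(7, 31, 5)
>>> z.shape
(7, 31)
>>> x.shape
(5, 5, 7, 7)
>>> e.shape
(5, 31, 31)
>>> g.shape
(7, 5, 7)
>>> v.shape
(3, 7, 31)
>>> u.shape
(7, 3, 5)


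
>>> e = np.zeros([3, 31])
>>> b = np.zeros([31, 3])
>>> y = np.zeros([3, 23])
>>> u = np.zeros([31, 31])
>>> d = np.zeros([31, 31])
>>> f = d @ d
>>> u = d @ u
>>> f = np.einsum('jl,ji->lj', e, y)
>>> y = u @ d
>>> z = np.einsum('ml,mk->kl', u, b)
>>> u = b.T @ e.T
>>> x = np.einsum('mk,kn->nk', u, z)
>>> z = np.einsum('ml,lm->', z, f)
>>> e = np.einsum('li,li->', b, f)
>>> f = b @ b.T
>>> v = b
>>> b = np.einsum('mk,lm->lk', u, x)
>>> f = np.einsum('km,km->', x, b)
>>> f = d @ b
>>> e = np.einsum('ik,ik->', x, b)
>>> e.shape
()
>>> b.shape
(31, 3)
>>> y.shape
(31, 31)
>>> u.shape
(3, 3)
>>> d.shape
(31, 31)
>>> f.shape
(31, 3)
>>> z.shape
()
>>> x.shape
(31, 3)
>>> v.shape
(31, 3)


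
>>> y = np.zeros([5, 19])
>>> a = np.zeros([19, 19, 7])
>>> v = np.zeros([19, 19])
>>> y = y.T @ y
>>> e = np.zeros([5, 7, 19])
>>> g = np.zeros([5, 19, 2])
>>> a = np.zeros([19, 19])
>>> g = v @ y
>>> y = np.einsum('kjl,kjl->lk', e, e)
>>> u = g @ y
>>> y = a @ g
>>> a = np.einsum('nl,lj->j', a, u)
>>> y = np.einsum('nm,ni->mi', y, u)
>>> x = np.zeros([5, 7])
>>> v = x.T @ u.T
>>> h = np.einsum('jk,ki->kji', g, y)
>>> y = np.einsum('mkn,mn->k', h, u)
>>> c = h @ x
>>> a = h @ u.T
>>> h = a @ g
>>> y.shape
(19,)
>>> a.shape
(19, 19, 19)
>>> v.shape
(7, 19)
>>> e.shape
(5, 7, 19)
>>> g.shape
(19, 19)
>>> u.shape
(19, 5)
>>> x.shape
(5, 7)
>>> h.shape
(19, 19, 19)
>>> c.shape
(19, 19, 7)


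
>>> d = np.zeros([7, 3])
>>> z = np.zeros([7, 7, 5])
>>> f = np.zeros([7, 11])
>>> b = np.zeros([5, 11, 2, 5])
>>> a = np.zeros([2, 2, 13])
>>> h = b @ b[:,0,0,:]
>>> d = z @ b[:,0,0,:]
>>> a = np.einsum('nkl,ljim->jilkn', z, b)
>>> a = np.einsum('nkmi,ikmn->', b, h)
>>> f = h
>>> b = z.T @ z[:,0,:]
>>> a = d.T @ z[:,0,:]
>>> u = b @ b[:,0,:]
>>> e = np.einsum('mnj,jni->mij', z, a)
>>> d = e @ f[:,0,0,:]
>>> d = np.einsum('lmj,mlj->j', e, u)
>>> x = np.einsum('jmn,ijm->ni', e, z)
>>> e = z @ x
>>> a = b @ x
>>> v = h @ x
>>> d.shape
(5,)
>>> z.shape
(7, 7, 5)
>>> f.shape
(5, 11, 2, 5)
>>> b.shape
(5, 7, 5)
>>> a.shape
(5, 7, 7)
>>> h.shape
(5, 11, 2, 5)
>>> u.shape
(5, 7, 5)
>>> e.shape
(7, 7, 7)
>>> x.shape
(5, 7)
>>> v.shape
(5, 11, 2, 7)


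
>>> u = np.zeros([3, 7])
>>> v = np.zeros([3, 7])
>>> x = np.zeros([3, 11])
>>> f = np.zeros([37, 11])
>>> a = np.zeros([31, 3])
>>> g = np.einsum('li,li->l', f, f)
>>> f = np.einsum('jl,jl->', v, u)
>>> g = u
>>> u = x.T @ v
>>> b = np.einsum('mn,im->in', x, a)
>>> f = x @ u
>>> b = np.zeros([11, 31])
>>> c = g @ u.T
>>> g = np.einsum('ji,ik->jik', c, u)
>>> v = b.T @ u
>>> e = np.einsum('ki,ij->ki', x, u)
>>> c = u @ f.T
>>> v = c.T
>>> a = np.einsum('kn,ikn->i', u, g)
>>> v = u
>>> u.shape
(11, 7)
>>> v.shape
(11, 7)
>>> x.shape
(3, 11)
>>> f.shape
(3, 7)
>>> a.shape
(3,)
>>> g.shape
(3, 11, 7)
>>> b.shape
(11, 31)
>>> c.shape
(11, 3)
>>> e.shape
(3, 11)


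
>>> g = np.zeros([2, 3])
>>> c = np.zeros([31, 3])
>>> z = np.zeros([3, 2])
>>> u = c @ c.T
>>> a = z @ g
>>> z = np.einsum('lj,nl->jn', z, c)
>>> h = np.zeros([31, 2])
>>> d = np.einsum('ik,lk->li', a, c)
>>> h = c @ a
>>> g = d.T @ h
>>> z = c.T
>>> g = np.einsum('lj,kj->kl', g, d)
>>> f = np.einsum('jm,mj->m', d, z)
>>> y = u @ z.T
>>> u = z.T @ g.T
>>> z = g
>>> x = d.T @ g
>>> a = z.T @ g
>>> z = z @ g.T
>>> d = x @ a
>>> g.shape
(31, 3)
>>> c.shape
(31, 3)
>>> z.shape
(31, 31)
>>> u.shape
(31, 31)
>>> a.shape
(3, 3)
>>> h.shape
(31, 3)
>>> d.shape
(3, 3)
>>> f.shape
(3,)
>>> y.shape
(31, 3)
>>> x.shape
(3, 3)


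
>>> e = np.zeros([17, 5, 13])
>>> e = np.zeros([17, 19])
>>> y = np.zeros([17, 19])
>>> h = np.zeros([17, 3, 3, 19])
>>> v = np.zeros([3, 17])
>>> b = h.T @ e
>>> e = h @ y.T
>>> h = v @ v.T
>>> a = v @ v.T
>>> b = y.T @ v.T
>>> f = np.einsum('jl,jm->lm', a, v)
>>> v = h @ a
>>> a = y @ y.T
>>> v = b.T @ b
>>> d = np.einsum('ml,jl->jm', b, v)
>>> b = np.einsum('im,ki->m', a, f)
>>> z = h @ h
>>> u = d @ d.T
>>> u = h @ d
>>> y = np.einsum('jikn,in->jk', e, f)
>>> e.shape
(17, 3, 3, 17)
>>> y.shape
(17, 3)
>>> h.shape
(3, 3)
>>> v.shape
(3, 3)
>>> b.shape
(17,)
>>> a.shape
(17, 17)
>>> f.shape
(3, 17)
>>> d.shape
(3, 19)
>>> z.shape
(3, 3)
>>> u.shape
(3, 19)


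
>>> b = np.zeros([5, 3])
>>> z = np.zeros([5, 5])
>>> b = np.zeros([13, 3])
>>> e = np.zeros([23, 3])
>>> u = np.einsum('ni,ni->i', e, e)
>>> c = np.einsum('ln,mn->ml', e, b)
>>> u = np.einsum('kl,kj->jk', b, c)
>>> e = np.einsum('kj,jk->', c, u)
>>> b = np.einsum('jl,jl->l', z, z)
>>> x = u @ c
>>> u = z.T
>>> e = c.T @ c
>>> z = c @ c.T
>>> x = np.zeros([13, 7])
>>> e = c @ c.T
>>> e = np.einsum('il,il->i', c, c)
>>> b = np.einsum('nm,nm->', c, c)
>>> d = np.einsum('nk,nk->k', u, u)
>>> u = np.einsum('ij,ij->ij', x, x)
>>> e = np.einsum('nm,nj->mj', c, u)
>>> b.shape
()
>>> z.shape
(13, 13)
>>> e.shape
(23, 7)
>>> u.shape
(13, 7)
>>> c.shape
(13, 23)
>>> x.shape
(13, 7)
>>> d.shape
(5,)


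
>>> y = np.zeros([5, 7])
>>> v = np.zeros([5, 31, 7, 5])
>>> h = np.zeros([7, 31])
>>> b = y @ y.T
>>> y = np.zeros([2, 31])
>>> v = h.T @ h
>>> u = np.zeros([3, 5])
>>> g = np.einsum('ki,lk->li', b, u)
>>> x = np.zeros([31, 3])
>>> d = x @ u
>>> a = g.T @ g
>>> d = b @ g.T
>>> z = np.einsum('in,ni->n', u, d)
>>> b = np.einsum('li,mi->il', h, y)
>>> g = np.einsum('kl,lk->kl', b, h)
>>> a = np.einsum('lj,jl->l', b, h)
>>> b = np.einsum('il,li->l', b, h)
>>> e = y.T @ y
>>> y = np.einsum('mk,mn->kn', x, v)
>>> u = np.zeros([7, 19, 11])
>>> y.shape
(3, 31)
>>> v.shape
(31, 31)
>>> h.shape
(7, 31)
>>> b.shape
(7,)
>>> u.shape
(7, 19, 11)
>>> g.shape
(31, 7)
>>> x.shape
(31, 3)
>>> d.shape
(5, 3)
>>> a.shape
(31,)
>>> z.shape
(5,)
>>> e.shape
(31, 31)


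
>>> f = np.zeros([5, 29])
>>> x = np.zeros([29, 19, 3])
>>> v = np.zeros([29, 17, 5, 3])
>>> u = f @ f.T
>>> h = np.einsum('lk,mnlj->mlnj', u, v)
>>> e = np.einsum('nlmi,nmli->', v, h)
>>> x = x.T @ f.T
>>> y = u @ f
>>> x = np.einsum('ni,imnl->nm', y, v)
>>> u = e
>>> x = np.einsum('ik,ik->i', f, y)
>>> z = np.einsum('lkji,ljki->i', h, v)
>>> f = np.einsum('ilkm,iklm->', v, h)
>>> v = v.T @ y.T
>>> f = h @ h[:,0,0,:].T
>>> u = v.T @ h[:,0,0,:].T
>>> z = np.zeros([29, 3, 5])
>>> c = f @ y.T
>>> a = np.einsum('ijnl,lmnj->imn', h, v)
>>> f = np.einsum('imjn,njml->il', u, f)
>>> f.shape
(5, 29)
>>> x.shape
(5,)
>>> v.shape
(3, 5, 17, 5)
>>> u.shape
(5, 17, 5, 29)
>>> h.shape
(29, 5, 17, 3)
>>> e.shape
()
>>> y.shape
(5, 29)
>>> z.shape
(29, 3, 5)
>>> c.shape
(29, 5, 17, 5)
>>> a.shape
(29, 5, 17)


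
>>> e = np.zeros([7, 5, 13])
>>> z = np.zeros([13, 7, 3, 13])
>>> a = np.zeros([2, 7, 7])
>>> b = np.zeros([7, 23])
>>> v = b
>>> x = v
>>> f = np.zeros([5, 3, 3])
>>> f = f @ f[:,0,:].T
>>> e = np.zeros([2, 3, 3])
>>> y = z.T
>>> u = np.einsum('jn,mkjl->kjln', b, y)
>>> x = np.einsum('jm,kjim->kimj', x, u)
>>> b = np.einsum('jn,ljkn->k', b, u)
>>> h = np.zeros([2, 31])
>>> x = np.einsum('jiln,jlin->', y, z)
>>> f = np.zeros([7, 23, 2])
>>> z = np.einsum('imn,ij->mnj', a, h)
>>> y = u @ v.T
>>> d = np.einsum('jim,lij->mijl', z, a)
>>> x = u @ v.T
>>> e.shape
(2, 3, 3)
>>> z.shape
(7, 7, 31)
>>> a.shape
(2, 7, 7)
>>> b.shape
(13,)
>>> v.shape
(7, 23)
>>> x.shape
(3, 7, 13, 7)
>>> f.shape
(7, 23, 2)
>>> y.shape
(3, 7, 13, 7)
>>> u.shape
(3, 7, 13, 23)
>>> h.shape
(2, 31)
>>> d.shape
(31, 7, 7, 2)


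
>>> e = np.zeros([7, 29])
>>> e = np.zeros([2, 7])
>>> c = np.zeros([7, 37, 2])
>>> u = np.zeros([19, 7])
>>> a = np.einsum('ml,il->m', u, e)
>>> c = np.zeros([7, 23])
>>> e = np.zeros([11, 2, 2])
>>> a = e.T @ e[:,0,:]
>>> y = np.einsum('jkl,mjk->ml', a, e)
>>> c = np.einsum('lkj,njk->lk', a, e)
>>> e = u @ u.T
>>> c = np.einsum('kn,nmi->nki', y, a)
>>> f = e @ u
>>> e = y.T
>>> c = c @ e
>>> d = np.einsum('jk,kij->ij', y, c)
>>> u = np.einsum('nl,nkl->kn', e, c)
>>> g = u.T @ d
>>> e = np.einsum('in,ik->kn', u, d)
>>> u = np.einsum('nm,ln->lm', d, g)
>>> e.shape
(11, 2)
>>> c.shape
(2, 11, 11)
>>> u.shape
(2, 11)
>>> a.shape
(2, 2, 2)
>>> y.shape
(11, 2)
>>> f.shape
(19, 7)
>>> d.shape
(11, 11)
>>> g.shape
(2, 11)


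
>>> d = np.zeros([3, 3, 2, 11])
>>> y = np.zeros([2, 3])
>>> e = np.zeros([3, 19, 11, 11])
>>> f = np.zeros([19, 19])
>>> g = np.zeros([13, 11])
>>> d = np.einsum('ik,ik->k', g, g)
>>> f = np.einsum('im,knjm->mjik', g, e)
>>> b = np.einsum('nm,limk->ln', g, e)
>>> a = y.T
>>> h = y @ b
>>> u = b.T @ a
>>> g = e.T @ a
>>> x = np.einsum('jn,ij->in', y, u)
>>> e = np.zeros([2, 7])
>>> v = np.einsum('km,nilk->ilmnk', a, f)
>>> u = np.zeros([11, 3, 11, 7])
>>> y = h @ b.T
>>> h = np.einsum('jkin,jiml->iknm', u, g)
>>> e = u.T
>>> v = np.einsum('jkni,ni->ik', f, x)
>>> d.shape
(11,)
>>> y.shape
(2, 3)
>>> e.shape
(7, 11, 3, 11)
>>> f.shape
(11, 11, 13, 3)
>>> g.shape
(11, 11, 19, 2)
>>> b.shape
(3, 13)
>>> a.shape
(3, 2)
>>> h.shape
(11, 3, 7, 19)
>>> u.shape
(11, 3, 11, 7)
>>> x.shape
(13, 3)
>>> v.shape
(3, 11)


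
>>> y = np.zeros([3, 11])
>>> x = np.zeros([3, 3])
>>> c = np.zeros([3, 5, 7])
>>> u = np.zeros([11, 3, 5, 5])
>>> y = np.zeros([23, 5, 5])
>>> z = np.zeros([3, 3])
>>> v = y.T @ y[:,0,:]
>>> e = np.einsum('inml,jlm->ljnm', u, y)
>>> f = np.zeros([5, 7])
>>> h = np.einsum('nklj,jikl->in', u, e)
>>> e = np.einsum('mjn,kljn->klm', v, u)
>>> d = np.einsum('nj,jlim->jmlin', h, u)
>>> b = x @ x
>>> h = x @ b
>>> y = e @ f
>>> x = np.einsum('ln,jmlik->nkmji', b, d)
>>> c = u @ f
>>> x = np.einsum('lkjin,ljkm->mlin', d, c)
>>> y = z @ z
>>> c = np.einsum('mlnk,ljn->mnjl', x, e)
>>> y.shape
(3, 3)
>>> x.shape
(7, 11, 5, 23)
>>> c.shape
(7, 5, 3, 11)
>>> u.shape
(11, 3, 5, 5)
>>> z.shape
(3, 3)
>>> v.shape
(5, 5, 5)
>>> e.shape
(11, 3, 5)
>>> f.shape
(5, 7)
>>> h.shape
(3, 3)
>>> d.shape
(11, 5, 3, 5, 23)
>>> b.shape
(3, 3)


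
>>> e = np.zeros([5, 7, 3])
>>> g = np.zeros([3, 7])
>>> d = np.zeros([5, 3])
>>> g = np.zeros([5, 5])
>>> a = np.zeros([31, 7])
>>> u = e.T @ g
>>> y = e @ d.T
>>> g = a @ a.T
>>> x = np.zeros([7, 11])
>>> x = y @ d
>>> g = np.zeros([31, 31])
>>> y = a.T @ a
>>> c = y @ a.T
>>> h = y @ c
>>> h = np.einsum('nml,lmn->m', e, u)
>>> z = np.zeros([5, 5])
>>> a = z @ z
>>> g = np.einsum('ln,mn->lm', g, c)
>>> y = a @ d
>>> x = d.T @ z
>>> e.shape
(5, 7, 3)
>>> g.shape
(31, 7)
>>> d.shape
(5, 3)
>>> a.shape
(5, 5)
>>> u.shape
(3, 7, 5)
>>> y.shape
(5, 3)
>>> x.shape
(3, 5)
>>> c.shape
(7, 31)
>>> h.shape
(7,)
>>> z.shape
(5, 5)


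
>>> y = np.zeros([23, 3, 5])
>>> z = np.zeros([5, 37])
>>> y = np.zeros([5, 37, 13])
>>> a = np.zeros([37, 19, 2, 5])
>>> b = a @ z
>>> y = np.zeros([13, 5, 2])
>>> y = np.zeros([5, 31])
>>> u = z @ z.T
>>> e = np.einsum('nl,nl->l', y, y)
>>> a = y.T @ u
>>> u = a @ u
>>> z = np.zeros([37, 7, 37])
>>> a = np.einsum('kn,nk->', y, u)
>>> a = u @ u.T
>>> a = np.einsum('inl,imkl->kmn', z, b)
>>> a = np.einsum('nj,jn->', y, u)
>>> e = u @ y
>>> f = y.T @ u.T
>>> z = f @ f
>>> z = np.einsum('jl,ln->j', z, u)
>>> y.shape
(5, 31)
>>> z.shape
(31,)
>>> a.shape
()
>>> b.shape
(37, 19, 2, 37)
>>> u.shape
(31, 5)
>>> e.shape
(31, 31)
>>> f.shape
(31, 31)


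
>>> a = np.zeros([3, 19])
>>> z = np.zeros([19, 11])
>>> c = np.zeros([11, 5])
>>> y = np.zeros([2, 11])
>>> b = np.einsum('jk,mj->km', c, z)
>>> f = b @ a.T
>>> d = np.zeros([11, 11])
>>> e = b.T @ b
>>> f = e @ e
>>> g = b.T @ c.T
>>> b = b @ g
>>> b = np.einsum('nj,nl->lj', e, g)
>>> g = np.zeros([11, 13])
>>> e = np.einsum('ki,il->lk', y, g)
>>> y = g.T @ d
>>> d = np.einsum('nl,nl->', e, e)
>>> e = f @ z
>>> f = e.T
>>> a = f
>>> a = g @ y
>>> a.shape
(11, 11)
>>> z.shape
(19, 11)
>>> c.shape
(11, 5)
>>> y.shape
(13, 11)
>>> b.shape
(11, 19)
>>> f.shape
(11, 19)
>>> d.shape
()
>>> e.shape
(19, 11)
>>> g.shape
(11, 13)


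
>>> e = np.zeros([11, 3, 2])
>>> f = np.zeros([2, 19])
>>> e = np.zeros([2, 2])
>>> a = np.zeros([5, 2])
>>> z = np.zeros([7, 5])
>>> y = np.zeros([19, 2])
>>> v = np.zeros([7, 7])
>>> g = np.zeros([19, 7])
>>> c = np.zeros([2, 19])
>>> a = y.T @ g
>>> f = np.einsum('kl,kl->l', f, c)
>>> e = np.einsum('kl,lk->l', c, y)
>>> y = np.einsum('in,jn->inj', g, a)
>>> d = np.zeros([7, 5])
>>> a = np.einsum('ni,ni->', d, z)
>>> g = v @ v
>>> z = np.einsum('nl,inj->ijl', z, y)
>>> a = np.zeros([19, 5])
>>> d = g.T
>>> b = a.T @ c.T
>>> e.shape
(19,)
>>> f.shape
(19,)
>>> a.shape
(19, 5)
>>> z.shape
(19, 2, 5)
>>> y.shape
(19, 7, 2)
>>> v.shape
(7, 7)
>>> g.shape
(7, 7)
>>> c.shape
(2, 19)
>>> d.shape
(7, 7)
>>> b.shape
(5, 2)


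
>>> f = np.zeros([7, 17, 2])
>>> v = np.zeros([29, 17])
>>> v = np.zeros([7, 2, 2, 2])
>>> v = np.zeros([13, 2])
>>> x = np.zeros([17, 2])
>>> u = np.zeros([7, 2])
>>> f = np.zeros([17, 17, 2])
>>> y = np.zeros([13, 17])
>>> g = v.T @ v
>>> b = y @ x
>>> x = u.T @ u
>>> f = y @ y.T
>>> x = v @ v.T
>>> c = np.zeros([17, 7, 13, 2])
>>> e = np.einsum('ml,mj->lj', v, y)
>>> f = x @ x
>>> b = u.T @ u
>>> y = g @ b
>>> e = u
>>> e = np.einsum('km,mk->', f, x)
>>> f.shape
(13, 13)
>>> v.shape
(13, 2)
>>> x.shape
(13, 13)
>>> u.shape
(7, 2)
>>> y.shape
(2, 2)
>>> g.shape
(2, 2)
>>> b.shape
(2, 2)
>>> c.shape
(17, 7, 13, 2)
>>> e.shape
()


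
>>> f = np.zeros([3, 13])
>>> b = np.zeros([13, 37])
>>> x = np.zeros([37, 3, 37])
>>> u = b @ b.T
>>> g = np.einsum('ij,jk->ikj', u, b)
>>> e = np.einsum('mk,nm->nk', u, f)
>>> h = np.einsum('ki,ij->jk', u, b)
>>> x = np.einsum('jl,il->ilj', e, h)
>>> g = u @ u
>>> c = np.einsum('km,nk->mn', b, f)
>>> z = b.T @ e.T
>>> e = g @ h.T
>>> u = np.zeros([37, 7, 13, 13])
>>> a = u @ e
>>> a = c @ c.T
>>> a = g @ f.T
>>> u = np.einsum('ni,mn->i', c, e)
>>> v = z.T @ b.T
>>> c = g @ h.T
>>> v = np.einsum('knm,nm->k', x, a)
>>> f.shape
(3, 13)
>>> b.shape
(13, 37)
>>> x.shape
(37, 13, 3)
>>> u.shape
(3,)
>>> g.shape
(13, 13)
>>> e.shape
(13, 37)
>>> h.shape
(37, 13)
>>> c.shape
(13, 37)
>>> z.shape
(37, 3)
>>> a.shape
(13, 3)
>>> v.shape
(37,)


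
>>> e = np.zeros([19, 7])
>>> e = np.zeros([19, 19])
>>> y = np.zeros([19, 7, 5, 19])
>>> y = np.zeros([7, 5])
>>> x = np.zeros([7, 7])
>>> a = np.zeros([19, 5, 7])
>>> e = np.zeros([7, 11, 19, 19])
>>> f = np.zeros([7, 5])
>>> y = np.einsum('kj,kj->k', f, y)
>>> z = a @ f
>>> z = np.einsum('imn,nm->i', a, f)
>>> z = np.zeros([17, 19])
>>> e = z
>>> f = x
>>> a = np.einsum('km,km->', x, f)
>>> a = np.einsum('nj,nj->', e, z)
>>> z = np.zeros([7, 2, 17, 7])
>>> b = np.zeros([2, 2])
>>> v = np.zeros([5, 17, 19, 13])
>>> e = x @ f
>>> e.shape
(7, 7)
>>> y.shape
(7,)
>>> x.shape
(7, 7)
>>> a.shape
()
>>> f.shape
(7, 7)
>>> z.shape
(7, 2, 17, 7)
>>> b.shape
(2, 2)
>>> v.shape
(5, 17, 19, 13)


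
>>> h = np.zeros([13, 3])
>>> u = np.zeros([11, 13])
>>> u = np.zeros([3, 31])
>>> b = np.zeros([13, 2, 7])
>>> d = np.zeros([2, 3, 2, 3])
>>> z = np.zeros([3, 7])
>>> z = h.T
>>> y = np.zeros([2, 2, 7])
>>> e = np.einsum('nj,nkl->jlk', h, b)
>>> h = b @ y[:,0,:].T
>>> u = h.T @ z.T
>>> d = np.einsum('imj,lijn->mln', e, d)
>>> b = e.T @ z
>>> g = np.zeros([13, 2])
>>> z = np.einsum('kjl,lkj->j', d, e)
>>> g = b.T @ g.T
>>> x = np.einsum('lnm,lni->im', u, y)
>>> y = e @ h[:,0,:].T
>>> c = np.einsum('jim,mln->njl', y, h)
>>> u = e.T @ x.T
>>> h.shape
(13, 2, 2)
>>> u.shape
(2, 7, 7)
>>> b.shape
(2, 7, 13)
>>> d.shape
(7, 2, 3)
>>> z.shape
(2,)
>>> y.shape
(3, 7, 13)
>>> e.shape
(3, 7, 2)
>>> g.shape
(13, 7, 13)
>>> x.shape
(7, 3)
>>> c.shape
(2, 3, 2)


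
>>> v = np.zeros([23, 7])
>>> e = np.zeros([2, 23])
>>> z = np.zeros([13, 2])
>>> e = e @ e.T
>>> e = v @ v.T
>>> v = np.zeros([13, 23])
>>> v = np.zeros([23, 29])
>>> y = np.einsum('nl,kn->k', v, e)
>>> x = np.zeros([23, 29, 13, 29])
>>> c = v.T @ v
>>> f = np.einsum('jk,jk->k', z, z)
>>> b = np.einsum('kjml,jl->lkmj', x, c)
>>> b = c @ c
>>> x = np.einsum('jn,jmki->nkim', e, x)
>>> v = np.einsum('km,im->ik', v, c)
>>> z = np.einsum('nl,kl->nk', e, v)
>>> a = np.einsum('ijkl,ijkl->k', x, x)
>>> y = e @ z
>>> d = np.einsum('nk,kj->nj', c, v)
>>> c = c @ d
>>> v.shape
(29, 23)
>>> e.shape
(23, 23)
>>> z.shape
(23, 29)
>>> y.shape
(23, 29)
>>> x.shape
(23, 13, 29, 29)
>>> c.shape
(29, 23)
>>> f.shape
(2,)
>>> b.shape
(29, 29)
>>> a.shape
(29,)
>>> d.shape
(29, 23)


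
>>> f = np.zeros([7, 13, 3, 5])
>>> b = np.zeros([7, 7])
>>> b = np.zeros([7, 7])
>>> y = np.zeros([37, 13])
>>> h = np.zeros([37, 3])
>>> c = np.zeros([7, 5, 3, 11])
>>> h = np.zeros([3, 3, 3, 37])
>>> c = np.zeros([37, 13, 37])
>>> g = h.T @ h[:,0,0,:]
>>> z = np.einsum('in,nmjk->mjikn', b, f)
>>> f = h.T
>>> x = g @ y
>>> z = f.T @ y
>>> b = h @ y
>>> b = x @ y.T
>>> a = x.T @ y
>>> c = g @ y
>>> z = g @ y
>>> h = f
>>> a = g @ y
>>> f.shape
(37, 3, 3, 3)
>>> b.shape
(37, 3, 3, 37)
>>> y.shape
(37, 13)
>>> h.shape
(37, 3, 3, 3)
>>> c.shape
(37, 3, 3, 13)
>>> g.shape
(37, 3, 3, 37)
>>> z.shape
(37, 3, 3, 13)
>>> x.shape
(37, 3, 3, 13)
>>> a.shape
(37, 3, 3, 13)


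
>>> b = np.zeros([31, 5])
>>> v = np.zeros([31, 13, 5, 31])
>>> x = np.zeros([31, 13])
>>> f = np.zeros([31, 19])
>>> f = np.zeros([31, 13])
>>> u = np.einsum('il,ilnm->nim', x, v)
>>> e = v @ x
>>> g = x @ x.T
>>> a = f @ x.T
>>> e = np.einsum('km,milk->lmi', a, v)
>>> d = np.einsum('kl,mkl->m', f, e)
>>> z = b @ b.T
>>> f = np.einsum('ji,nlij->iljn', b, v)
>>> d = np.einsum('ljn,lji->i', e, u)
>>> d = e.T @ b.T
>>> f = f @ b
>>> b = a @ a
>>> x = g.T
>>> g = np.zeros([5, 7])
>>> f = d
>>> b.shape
(31, 31)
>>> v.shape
(31, 13, 5, 31)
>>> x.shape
(31, 31)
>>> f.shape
(13, 31, 31)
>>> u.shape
(5, 31, 31)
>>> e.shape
(5, 31, 13)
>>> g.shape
(5, 7)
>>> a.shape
(31, 31)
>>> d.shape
(13, 31, 31)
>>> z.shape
(31, 31)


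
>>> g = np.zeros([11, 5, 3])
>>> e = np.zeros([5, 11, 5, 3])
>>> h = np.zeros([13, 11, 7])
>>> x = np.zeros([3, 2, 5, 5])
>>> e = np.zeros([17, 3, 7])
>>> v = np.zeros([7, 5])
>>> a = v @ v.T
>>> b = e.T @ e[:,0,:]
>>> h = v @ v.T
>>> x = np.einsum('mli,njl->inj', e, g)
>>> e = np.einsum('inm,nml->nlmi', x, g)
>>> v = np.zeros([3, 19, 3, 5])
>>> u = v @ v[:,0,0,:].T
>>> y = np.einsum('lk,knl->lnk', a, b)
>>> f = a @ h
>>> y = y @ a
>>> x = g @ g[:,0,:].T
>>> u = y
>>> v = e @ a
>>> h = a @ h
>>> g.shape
(11, 5, 3)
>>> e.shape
(11, 3, 5, 7)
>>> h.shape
(7, 7)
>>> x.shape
(11, 5, 11)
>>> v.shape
(11, 3, 5, 7)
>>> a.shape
(7, 7)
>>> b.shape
(7, 3, 7)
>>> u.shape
(7, 3, 7)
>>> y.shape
(7, 3, 7)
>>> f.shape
(7, 7)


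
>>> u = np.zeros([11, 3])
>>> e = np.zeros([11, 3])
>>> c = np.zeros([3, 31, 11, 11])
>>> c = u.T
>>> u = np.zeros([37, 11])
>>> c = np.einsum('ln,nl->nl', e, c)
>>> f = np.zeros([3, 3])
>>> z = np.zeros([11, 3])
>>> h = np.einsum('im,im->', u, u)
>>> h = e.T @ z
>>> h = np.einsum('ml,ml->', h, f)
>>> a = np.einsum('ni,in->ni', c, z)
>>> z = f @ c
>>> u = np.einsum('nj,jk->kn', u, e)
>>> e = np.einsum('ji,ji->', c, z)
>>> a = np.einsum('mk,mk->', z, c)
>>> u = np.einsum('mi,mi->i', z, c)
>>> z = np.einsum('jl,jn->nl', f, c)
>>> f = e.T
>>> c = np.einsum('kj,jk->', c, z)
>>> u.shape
(11,)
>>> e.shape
()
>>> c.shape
()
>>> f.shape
()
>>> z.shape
(11, 3)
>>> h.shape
()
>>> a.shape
()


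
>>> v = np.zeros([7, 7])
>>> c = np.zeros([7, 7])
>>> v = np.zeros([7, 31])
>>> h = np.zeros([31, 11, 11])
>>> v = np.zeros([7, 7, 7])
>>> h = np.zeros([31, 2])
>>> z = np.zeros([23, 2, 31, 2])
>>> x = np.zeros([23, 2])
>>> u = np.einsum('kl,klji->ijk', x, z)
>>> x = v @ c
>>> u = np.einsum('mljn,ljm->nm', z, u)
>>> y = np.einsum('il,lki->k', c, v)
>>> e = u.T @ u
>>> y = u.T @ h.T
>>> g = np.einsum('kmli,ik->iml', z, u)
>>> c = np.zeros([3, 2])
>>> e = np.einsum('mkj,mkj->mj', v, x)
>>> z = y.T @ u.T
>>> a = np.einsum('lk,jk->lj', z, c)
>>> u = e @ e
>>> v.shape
(7, 7, 7)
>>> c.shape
(3, 2)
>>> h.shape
(31, 2)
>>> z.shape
(31, 2)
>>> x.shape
(7, 7, 7)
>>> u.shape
(7, 7)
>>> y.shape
(23, 31)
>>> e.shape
(7, 7)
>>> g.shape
(2, 2, 31)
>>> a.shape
(31, 3)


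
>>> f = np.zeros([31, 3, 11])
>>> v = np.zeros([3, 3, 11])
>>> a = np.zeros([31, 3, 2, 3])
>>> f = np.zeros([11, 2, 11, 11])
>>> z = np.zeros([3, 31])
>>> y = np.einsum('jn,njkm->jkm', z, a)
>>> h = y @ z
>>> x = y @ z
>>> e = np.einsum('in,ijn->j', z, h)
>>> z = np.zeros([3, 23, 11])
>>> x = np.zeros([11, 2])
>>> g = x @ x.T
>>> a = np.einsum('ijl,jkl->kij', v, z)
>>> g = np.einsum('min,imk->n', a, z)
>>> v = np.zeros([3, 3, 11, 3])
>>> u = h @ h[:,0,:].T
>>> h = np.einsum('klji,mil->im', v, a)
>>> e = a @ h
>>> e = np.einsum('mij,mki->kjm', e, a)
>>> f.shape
(11, 2, 11, 11)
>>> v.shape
(3, 3, 11, 3)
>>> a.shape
(23, 3, 3)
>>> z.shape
(3, 23, 11)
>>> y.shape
(3, 2, 3)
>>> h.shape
(3, 23)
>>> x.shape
(11, 2)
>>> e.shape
(3, 23, 23)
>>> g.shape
(3,)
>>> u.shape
(3, 2, 3)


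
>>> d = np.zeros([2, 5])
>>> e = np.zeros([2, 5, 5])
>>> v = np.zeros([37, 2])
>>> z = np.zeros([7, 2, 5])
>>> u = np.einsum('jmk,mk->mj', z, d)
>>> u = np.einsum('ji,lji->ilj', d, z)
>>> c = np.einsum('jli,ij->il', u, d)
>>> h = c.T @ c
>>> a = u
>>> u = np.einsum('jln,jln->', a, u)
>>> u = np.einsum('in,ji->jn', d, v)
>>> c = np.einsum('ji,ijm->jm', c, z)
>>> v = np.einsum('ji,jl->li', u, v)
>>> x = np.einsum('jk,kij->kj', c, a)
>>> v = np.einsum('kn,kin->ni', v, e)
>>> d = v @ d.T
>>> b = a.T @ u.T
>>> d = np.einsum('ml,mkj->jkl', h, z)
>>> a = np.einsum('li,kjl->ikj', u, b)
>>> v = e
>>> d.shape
(5, 2, 7)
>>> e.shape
(2, 5, 5)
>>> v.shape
(2, 5, 5)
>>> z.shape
(7, 2, 5)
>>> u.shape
(37, 5)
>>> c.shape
(2, 5)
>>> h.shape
(7, 7)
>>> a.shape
(5, 2, 7)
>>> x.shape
(5, 2)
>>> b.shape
(2, 7, 37)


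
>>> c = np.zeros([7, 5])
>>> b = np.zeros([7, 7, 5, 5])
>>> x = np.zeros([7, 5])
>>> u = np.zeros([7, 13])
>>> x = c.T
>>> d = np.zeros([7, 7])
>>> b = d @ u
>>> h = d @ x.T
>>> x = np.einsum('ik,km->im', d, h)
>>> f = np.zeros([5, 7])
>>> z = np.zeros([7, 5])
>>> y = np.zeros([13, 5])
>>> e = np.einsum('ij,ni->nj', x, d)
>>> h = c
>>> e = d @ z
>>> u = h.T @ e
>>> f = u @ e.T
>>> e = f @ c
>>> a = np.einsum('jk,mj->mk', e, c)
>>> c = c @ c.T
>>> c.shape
(7, 7)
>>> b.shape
(7, 13)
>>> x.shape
(7, 5)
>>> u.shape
(5, 5)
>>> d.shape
(7, 7)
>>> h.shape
(7, 5)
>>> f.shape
(5, 7)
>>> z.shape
(7, 5)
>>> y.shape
(13, 5)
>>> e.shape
(5, 5)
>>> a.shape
(7, 5)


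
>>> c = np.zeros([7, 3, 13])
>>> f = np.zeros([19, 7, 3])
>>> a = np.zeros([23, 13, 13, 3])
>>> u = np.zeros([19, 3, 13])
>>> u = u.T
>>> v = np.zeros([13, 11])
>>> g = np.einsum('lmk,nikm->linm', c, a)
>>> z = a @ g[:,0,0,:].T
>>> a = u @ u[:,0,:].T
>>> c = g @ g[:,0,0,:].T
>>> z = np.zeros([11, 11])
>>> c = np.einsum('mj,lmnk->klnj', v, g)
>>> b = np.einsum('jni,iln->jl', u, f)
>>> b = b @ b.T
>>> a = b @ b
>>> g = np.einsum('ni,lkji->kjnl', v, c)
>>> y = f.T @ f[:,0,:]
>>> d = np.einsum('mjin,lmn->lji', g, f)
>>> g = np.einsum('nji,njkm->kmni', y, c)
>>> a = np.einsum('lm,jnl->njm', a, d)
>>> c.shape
(3, 7, 23, 11)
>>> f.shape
(19, 7, 3)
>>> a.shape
(23, 19, 13)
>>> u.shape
(13, 3, 19)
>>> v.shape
(13, 11)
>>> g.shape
(23, 11, 3, 3)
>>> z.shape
(11, 11)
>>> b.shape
(13, 13)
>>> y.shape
(3, 7, 3)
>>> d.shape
(19, 23, 13)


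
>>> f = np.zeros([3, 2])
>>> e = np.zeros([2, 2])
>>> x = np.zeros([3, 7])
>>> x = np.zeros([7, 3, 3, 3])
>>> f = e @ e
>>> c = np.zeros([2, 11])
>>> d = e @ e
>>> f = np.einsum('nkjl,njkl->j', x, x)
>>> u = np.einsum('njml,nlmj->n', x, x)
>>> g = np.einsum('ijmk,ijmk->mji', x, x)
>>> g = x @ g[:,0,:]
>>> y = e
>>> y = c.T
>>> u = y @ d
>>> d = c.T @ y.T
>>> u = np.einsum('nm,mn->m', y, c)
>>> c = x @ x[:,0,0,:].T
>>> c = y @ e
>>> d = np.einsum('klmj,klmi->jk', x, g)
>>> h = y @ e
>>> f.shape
(3,)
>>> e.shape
(2, 2)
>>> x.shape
(7, 3, 3, 3)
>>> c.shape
(11, 2)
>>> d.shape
(3, 7)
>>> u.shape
(2,)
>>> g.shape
(7, 3, 3, 7)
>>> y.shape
(11, 2)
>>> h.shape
(11, 2)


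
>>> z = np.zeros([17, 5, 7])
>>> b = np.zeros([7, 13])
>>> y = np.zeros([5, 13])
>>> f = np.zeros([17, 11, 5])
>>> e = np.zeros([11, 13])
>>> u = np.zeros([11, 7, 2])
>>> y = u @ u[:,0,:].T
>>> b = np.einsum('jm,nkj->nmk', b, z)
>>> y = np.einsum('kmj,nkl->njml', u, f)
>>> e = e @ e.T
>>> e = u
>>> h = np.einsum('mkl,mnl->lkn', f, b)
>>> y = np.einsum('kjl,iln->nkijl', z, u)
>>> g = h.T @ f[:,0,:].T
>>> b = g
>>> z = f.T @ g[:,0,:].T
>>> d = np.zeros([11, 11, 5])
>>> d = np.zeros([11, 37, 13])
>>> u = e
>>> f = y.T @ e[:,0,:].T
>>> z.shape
(5, 11, 13)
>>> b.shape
(13, 11, 17)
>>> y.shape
(2, 17, 11, 5, 7)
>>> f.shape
(7, 5, 11, 17, 11)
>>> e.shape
(11, 7, 2)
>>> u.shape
(11, 7, 2)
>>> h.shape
(5, 11, 13)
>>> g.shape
(13, 11, 17)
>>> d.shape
(11, 37, 13)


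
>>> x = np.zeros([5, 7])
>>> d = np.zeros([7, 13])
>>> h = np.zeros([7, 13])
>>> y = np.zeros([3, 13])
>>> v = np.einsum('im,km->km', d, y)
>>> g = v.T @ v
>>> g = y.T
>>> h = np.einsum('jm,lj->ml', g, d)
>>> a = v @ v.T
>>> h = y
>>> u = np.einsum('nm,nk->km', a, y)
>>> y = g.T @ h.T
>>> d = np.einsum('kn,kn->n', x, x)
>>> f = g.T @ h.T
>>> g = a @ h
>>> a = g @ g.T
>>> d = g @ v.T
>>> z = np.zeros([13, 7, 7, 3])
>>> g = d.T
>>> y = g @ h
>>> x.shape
(5, 7)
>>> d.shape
(3, 3)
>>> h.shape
(3, 13)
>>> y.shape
(3, 13)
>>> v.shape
(3, 13)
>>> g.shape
(3, 3)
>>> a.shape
(3, 3)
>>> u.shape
(13, 3)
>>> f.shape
(3, 3)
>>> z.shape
(13, 7, 7, 3)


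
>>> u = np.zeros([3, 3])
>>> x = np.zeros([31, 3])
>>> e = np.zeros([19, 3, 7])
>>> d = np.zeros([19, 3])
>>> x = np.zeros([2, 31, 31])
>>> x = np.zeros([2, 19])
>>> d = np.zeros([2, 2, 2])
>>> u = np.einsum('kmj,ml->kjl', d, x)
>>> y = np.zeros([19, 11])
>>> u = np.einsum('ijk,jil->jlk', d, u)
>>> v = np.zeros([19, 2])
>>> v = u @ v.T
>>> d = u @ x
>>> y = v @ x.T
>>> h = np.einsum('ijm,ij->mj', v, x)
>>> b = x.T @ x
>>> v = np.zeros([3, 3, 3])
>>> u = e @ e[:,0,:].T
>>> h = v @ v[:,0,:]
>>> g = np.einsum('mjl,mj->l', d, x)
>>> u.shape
(19, 3, 19)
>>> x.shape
(2, 19)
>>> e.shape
(19, 3, 7)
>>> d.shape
(2, 19, 19)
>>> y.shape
(2, 19, 2)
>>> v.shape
(3, 3, 3)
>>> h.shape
(3, 3, 3)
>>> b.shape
(19, 19)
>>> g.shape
(19,)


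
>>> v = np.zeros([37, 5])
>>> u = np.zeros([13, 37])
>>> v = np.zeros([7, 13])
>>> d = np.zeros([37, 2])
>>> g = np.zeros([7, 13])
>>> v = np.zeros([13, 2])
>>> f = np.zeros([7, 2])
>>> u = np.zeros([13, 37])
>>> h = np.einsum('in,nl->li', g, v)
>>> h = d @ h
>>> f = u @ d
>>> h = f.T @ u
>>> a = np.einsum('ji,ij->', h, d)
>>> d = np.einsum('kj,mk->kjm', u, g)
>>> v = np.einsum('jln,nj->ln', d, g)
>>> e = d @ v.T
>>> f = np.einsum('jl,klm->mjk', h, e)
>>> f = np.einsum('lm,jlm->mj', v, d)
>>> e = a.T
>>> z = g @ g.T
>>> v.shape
(37, 7)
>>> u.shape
(13, 37)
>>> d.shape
(13, 37, 7)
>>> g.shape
(7, 13)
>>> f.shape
(7, 13)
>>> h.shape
(2, 37)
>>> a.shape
()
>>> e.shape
()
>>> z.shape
(7, 7)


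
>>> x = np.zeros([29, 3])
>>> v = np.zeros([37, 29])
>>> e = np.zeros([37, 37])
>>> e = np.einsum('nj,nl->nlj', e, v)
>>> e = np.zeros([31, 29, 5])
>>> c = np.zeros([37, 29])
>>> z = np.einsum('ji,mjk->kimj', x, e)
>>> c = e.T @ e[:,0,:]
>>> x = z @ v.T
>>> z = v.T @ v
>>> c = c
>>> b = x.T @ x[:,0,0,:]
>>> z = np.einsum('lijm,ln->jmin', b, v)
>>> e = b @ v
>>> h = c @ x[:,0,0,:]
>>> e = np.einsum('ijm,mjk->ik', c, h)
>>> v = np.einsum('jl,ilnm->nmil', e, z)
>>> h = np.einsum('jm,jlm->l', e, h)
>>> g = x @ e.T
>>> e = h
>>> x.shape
(5, 3, 31, 37)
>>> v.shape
(31, 29, 3, 37)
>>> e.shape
(29,)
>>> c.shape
(5, 29, 5)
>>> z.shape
(3, 37, 31, 29)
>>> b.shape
(37, 31, 3, 37)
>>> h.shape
(29,)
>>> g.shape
(5, 3, 31, 5)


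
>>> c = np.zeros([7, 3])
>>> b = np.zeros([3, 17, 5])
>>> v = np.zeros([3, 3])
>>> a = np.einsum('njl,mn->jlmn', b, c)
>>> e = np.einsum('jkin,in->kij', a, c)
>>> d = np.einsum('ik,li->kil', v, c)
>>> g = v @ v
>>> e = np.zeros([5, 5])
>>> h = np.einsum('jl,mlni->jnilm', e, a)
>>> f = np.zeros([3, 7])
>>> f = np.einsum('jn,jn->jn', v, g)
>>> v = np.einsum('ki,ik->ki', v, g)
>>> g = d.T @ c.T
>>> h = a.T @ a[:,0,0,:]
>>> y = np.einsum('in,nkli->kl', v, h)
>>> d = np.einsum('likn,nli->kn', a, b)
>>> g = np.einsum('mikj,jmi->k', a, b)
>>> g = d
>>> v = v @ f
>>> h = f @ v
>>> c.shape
(7, 3)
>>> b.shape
(3, 17, 5)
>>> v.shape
(3, 3)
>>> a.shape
(17, 5, 7, 3)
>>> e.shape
(5, 5)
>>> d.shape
(7, 3)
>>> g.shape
(7, 3)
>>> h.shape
(3, 3)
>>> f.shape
(3, 3)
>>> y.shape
(7, 5)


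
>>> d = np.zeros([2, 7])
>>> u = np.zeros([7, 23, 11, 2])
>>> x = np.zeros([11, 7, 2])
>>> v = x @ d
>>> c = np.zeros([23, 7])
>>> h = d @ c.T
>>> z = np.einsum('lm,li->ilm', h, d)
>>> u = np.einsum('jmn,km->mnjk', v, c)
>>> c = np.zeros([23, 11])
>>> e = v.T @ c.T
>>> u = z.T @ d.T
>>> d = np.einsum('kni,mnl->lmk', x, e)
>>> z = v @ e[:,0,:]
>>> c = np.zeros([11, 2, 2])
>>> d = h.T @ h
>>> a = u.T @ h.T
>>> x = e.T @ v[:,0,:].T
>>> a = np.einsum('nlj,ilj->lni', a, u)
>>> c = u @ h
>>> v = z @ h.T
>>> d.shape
(23, 23)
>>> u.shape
(23, 2, 2)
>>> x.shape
(23, 7, 11)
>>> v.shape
(11, 7, 2)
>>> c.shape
(23, 2, 23)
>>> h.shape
(2, 23)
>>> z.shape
(11, 7, 23)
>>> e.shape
(7, 7, 23)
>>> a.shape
(2, 2, 23)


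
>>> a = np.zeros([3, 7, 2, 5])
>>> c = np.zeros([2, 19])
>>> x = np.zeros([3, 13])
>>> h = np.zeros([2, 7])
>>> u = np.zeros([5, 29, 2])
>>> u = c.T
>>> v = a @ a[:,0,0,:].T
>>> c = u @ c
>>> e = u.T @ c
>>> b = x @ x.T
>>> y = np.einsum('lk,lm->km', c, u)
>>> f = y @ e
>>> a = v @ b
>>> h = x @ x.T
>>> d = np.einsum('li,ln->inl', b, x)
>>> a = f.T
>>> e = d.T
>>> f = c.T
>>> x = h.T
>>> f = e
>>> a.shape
(19, 19)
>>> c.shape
(19, 19)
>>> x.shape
(3, 3)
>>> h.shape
(3, 3)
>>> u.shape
(19, 2)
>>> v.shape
(3, 7, 2, 3)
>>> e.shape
(3, 13, 3)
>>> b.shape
(3, 3)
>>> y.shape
(19, 2)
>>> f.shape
(3, 13, 3)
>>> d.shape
(3, 13, 3)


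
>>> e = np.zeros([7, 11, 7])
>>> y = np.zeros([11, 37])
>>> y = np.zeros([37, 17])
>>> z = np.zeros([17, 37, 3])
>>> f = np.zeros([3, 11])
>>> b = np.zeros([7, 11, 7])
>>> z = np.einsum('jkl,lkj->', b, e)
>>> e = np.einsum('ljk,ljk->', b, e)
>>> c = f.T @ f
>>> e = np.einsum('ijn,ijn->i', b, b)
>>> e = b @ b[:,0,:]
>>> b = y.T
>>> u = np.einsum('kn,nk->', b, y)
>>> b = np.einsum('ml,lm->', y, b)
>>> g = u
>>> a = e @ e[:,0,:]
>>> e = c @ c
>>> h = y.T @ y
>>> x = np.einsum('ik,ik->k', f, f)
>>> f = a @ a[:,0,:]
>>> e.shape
(11, 11)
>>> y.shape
(37, 17)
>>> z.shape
()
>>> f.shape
(7, 11, 7)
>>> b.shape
()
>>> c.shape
(11, 11)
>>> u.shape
()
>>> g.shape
()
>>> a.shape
(7, 11, 7)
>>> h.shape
(17, 17)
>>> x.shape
(11,)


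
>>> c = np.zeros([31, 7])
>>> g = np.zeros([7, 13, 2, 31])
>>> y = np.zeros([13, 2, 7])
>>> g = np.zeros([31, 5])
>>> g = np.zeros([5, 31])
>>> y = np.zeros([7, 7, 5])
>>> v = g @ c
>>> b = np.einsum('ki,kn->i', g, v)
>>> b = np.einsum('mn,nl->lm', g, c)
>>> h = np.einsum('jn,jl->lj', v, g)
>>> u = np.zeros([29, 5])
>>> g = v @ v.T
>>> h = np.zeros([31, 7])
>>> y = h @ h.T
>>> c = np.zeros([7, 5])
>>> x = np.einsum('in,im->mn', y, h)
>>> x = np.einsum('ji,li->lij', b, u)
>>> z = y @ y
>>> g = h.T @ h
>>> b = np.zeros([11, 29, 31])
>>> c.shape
(7, 5)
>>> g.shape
(7, 7)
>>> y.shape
(31, 31)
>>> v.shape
(5, 7)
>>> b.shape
(11, 29, 31)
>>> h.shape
(31, 7)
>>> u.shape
(29, 5)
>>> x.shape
(29, 5, 7)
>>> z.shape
(31, 31)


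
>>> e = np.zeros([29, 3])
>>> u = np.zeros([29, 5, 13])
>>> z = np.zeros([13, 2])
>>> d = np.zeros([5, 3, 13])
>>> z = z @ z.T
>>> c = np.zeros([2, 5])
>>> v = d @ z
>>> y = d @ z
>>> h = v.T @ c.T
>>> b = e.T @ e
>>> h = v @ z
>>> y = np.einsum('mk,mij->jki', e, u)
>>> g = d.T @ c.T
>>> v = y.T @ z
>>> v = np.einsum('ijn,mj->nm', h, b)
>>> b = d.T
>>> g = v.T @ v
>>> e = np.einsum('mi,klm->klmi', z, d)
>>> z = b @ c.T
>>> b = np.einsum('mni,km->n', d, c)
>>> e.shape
(5, 3, 13, 13)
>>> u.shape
(29, 5, 13)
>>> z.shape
(13, 3, 2)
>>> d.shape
(5, 3, 13)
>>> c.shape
(2, 5)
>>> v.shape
(13, 3)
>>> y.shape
(13, 3, 5)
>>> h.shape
(5, 3, 13)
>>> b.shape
(3,)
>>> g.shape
(3, 3)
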